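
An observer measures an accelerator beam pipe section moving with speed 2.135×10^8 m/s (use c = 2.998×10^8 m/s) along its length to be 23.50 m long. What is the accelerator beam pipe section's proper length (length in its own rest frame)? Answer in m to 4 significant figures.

L₀ ≈ 33.47 m

β = v/c = 2.135×10^8 / 2.998×10^8 = 0.712141
γ = 1/√(1 − 0.712141²) = 1.42443
L₀ = γL = 1.42443 × 23.50 = 33.47 m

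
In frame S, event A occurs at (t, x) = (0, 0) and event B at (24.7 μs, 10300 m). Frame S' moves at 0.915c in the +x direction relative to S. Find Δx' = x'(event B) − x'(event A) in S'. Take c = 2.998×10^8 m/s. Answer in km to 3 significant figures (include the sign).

Δx' ≈ 8.74 km

γ = 1/√(1 − 0.915²) = 2.4786
Δx' = γ(Δx − vΔt) = 2.4786 × (10300 m − 0.915×(2.998×10^8 m/s)×24.7×10^-6 s)
= 2.4786 × (3524.4 m) = 8.74 km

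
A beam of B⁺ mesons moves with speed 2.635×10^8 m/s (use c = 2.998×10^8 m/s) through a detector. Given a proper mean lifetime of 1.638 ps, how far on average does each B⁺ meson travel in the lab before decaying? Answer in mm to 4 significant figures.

β = v/c = 2.635×10^8 / 2.998×10^8 = 0.878919
γ = 1/√(1 − 0.878919²) = 2.09657
Dilated lifetime: Δt = γτ₀ = 2.09657 × 1.638 ps = 3.43417 ps
d = vΔt = 0.878919c × 3.43417 ps = 2.63500×10^8 m/s × 3.43417×10^-12 s = 0.9049 mm

d ≈ 0.9049 mm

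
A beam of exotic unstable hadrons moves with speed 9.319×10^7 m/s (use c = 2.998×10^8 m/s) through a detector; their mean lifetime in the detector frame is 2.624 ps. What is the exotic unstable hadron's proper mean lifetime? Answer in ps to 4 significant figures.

β = v/c = 9.319×10^7 / 2.998×10^8 = 0.310841
γ = 1/√(1 − 0.310841²) = 1.05212
Proper time: τ₀ = Δt/γ = 2.624/1.05212 = 2.494 ps

τ₀ ≈ 2.494 ps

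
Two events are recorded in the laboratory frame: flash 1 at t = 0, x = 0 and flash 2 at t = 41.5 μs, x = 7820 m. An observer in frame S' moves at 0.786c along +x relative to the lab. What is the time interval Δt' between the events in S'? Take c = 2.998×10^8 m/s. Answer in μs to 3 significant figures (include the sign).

Δt' ≈ 34.0 μs

γ = 1/√(1 − 0.786²) = 1.6175
Δt' = γ(Δt − vΔx/c²) = 1.6175 × (41.5 μs − 0.786×7820 m / (2.998×10^8 m/s))
= 1.6175 × (20.998 μs) = 34.0 μs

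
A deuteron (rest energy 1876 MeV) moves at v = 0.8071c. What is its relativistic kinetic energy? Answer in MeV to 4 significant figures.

K ≈ 1301 MeV

γ = 1/√(1 − 0.8071²) = 1.69372
K = (γ − 1)m₀c² = (1.69372 − 1) × 1876 MeV = 0.693725 × 1876 MeV = 1301 MeV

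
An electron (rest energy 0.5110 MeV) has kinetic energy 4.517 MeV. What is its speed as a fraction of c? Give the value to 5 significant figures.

γ = 1 + K/(m₀c²) = 1 + 4.517/0.5110 = 9.839530
β = √(1 − 1/γ²) = 0.99482

β ≈ 0.99482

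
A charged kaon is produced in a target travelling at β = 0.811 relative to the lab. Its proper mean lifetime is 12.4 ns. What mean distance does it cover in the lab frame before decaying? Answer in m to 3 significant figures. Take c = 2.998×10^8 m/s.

γ = 1/√(1 − 0.811²) = 1.7093
Dilated lifetime: Δt = γτ₀ = 1.7093 × 12.4 ns = 21.195 ns
d = vΔt = 0.811c × 21.195 ns = 2.4314×10^8 m/s × 2.1195×10^-8 s = 5.15 m

d ≈ 5.15 m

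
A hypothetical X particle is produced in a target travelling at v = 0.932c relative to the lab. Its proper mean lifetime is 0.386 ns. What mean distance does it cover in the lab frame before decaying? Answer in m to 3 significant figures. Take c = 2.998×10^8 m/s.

d ≈ 0.298 m

γ = 1/√(1 − 0.932²) = 2.7589
Dilated lifetime: Δt = γτ₀ = 2.7589 × 0.386 ns = 1.0650 ns
d = vΔt = 0.932c × 1.0650 ns = 2.7941×10^8 m/s × 1.0650×10^-9 s = 0.298 m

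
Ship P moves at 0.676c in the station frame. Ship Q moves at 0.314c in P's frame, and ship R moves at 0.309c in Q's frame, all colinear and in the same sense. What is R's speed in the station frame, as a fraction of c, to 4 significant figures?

u ≈ 0.8988c

Compose boost 2: (0.314 + 0.676)/(1 + 0.314×0.676) = 0.9900/1.21226 = 0.816654
Compose boost 3: (0.309 + 0.816654)/(1 + 0.309×0.816654) = 1.12565/1.25235 = 0.8988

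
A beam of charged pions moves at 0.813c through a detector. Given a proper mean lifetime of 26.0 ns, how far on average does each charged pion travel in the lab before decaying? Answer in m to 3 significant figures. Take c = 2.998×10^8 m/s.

γ = 1/√(1 − 0.813²) = 1.7174
Dilated lifetime: Δt = γτ₀ = 1.7174 × 26.0 ns = 44.653 ns
d = vΔt = 0.813c × 44.653 ns = 2.4374×10^8 m/s × 4.4653×10^-8 s = 10.9 m

d ≈ 10.9 m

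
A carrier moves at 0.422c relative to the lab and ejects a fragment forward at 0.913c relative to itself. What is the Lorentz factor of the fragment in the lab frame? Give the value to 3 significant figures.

u_lab = (0.913 + 0.422)/(1 + 0.913×0.422) = 1.335/1.38529 = 0.963700
γ = 1/√(1 − 0.963700²) = 3.75

γ ≈ 3.75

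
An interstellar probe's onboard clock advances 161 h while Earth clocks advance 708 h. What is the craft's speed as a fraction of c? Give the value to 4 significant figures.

γ = Δt/τ₀ = 708/161 = 4.39752
β = √(1 − 1/γ²) = √(1 − 1/4.39752²) = 0.9738

β ≈ 0.9738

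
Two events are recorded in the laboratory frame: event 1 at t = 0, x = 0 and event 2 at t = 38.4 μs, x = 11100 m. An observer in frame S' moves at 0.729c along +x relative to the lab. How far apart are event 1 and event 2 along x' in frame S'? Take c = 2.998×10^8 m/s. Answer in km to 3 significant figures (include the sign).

Δx' ≈ 3.96 km

γ = 1/√(1 − 0.729²) = 1.4609
Δx' = γ(Δx − vΔt) = 1.4609 × (11100 m − 0.729×(2.998×10^8 m/s)×38.4×10^-6 s)
= 1.4609 × (2707.5 m) = 3.96 km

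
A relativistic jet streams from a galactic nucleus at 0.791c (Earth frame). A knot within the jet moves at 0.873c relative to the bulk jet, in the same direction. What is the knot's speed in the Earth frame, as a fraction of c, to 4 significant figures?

u ≈ 0.9843c

Relativistic velocity addition: u = (u' + v)/(1 + u'v/c²)
= (0.873 + 0.791)/(1 + 0.873×0.791) = 1.664/1.69054 = 0.9843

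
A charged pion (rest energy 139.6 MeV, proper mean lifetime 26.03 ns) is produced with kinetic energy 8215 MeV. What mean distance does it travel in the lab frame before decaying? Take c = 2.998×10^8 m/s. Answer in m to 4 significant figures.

d ≈ 467.0 m

γ = 1 + K/(m₀c²) = 1 + 8215/139.6 = 59.8467
β = √(1 − 1/γ²) = 0.999860
Dilated lifetime: γτ₀ = 59.8467 × 26.03 ns = 1557.81 ns
d = βc·γτ₀ = 0.999860 × (2.998×10^8 m/s) × 1.55781×10^-6 s = 467.0 m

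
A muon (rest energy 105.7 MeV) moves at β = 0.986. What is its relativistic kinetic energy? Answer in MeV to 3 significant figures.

K ≈ 528 MeV

γ = 1/√(1 − 0.986²) = 5.9972
K = (γ − 1)m₀c² = (5.9972 − 1) × 105.7 MeV = 4.9972 × 105.7 MeV = 528 MeV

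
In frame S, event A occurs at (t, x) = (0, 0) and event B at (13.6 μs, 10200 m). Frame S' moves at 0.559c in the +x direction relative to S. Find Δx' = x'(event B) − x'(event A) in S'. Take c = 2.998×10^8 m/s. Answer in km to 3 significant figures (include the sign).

Δx' ≈ 9.55 km

γ = 1/√(1 − 0.559²) = 1.2060
Δx' = γ(Δx − vΔt) = 1.2060 × (10200 m − 0.559×(2.998×10^8 m/s)×13.6×10^-6 s)
= 1.2060 × (7920.8 m) = 9.55 km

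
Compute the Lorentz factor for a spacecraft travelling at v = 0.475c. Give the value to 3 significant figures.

γ = 1/√(1 − β²) = 1/√(1 − 0.475²) = 1/√(0.77438) = 1.14

γ ≈ 1.14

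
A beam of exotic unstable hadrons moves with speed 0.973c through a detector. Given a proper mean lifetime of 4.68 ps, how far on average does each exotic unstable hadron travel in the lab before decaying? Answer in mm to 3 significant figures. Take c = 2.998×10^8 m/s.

d ≈ 5.91 mm

γ = 1/√(1 − 0.973²) = 4.3327
Dilated lifetime: Δt = γτ₀ = 4.3327 × 4.68 ps = 20.277 ps
d = vΔt = 0.973c × 20.277 ps = 2.9171×10^8 m/s × 2.0277×10^-11 s = 5.91 mm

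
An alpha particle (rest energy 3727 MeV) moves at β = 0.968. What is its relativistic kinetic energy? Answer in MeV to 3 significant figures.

K ≈ 11100 MeV

γ = 1/√(1 − 0.968²) = 3.9849
K = (γ − 1)m₀c² = (3.9849 − 1) × 3727 MeV = 2.9849 × 3727 MeV = 11100 MeV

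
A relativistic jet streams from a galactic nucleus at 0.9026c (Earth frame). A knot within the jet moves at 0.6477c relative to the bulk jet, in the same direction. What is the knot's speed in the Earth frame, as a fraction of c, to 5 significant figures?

u ≈ 0.97835c

Relativistic velocity addition: u = (u' + v)/(1 + u'v/c²)
= (0.6477 + 0.9026)/(1 + 0.6477×0.9026) = 1.5503/1.584614 = 0.97835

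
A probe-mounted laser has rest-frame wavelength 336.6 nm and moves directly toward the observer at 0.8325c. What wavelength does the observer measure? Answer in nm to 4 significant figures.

Relativistic Doppler: λ_obs = λ_src √((1−β)/(1+β))
= 336.6 × √(0.167500/1.83250) = 336.6 × 0.302333 = 101.8 nm

λ_obs ≈ 101.8 nm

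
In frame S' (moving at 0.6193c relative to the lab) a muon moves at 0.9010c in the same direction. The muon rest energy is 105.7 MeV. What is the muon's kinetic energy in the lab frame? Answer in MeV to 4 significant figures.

K ≈ 377.8 MeV

u_lab = (0.9010 + 0.6193)/(1 + 0.9010×0.6193) = 0.9758090
γ = 1/√(1 − 0.9758090²) = 4.57405
K = (γ − 1)m₀c² = (4.57405 − 1) × 105.7 = 3.57405 × 105.7 = 377.8 MeV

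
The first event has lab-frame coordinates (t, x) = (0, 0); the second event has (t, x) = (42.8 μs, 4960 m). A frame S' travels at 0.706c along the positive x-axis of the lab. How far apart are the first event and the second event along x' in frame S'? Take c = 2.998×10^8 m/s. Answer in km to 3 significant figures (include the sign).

γ = 1/√(1 − 0.706²) = 1.4120
Δx' = γ(Δx − vΔt) = 1.4120 × (4960 m − 0.706×(2.998×10^8 m/s)×42.8×10^-6 s)
= 1.4120 × (-4099.0 m) = -5.79 km

Δx' ≈ -5.79 km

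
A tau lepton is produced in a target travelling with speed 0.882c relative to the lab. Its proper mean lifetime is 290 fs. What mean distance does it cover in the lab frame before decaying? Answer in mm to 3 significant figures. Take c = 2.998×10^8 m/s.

d ≈ 0.163 mm

γ = 1/√(1 − 0.882²) = 2.1220
Dilated lifetime: Δt = γτ₀ = 2.1220 × 290 fs = 615.39 fs
d = vΔt = 0.882c × 615.39 fs = 2.6442×10^8 m/s × 6.1539×10^-13 s = 0.163 mm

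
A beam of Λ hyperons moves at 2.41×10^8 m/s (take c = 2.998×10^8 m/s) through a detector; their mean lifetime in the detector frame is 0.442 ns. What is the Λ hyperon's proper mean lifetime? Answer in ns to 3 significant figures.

β = v/c = 2.41×10^8 / 2.998×10^8 = 0.80387
γ = 1/√(1 − 0.80387²) = 1.6812
Proper time: τ₀ = Δt/γ = 0.442/1.6812 = 0.263 ns

τ₀ ≈ 0.263 ns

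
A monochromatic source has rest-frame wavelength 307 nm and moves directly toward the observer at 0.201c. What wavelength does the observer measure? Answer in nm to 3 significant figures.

Relativistic Doppler: λ_obs = λ_src √((1−β)/(1+β))
= 307 × √(0.79900/1.2010) = 307 × 0.81565 = 250 nm

λ_obs ≈ 250 nm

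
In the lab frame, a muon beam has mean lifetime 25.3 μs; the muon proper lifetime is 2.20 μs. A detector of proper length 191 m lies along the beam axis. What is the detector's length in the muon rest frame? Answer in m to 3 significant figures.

L ≈ 16.6 m

Time dilation ⇒ γ = Δt/τ₀ = 25.3/2.20 = 11.500
Length contraction: L = L₀/γ = 191/11.500 = 16.6 m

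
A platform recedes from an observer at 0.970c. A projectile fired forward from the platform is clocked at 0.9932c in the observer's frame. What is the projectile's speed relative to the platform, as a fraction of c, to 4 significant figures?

Inverse velocity addition: u' = (u − v)/(1 − uv/c²)
= (0.9932 − 0.970)/(1 − 0.9932×0.970) = 0.02320/0.0365960 = 0.6339

u' ≈ 0.6339c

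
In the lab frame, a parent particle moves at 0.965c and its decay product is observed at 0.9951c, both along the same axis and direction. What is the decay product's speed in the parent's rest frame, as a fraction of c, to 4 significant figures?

u' ≈ 0.7576c

Inverse velocity addition: u' = (u − v)/(1 − uv/c²)
= (0.9951 − 0.965)/(1 − 0.9951×0.965) = 0.03010/0.0397285 = 0.7576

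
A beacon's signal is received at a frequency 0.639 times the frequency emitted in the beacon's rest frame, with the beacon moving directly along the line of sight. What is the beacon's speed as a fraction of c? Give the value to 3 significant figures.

f_obs/f_src = √((1−β)/(1+β)) = 0.639  ⇒  (1−β)/(1+β) = 0.40832
β = |1 − D²|/(1 + D²) = |1 − 0.40832|/(1 + 0.40832) = 0.420

β ≈ 0.420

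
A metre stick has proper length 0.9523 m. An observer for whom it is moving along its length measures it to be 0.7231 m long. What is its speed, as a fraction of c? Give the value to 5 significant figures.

γ = L₀/L = 0.9523/0.7231 = 1.316969
β = √(1 − 1/γ²) = 0.65072

β ≈ 0.65072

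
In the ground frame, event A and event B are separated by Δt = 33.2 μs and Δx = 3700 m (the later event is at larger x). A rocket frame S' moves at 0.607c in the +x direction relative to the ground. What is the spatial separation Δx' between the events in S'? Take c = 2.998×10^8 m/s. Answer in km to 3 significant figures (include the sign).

Δx' ≈ -2.95 km

γ = 1/√(1 − 0.607²) = 1.2583
Δx' = γ(Δx − vΔt) = 1.2583 × (3700 m − 0.607×(2.998×10^8 m/s)×33.2×10^-6 s)
= 1.2583 × (-2341.7 m) = -2.95 km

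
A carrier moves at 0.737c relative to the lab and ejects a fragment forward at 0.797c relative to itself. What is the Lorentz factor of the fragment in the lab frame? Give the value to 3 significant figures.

γ ≈ 3.89

u_lab = (0.797 + 0.737)/(1 + 0.797×0.737) = 1.534/1.58739 = 0.966367
γ = 1/√(1 − 0.966367²) = 3.89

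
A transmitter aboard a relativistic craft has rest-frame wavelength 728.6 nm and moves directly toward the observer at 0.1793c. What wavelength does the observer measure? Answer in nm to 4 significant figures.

Relativistic Doppler: λ_obs = λ_src √((1−β)/(1+β))
= 728.6 × √(0.820700/1.17930) = 728.6 × 0.834219 = 607.8 nm

λ_obs ≈ 607.8 nm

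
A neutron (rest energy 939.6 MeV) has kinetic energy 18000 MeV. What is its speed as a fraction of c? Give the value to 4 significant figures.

β ≈ 0.9988

γ = 1 + K/(m₀c²) = 1 + 18000/939.6 = 20.1571
β = √(1 − 1/γ²) = 0.9988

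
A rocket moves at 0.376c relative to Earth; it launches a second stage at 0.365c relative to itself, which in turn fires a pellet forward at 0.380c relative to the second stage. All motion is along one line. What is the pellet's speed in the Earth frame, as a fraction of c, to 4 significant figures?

u ≈ 0.8268c

Compose boost 2: (0.365 + 0.376)/(1 + 0.365×0.376) = 0.7410/1.13724 = 0.651578
Compose boost 3: (0.380 + 0.651578)/(1 + 0.380×0.651578) = 1.03158/1.24760 = 0.8268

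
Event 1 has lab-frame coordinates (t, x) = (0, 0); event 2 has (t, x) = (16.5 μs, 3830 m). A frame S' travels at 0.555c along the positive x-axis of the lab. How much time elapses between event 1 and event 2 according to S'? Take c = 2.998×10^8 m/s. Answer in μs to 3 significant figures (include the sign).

Δt' ≈ 11.3 μs

γ = 1/√(1 − 0.555²) = 1.2021
Δt' = γ(Δt − vΔx/c²) = 1.2021 × (16.5 μs − 0.555×3830 m / (2.998×10^8 m/s))
= 1.2021 × (9.4098 μs) = 11.3 μs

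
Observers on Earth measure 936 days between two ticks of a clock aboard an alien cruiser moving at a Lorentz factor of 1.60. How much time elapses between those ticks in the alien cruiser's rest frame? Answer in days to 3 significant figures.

τ₀ ≈ 585 days

γ = 1.60 (given)
Proper time: τ₀ = Δt/γ = 936/1.60 = 585 days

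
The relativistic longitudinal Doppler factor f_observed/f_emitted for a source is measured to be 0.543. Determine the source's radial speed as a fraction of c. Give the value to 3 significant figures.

β ≈ 0.545

f_obs/f_src = √((1−β)/(1+β)) = 0.543  ⇒  (1−β)/(1+β) = 0.29485
β = |1 − D²|/(1 + D²) = |1 − 0.29485|/(1 + 0.29485) = 0.545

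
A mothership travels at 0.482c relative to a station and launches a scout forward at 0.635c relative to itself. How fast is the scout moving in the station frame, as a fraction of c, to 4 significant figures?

u ≈ 0.8552c

Compose boost 2: (0.635 + 0.482)/(1 + 0.635×0.482) = 1.117/1.30607 = 0.8552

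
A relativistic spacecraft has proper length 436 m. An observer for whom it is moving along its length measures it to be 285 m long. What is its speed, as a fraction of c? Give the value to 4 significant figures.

γ = L₀/L = 436/285 = 1.52982
β = √(1 − 1/γ²) = 0.7568

β ≈ 0.7568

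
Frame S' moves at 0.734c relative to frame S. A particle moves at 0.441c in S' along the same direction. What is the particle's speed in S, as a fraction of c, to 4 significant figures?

Relativistic velocity addition: u = (u' + v)/(1 + u'v/c²)
= (0.441 + 0.734)/(1 + 0.441×0.734) = 1.175/1.32369 = 0.8877

u ≈ 0.8877c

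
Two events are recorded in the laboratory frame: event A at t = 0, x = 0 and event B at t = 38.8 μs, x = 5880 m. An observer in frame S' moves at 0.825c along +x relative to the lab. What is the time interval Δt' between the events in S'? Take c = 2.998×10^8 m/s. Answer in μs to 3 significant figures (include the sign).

γ = 1/√(1 − 0.825²) = 1.7695
Δt' = γ(Δt − vΔx/c²) = 1.7695 × (38.8 μs − 0.825×5880 m / (2.998×10^8 m/s))
= 1.7695 × (22.619 μs) = 40.0 μs

Δt' ≈ 40.0 μs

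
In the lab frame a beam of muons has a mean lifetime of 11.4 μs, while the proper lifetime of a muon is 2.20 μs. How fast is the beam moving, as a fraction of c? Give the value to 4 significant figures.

γ = Δt/τ₀ = 11.4/2.20 = 5.18182
β = √(1 − 1/γ²) = √(1 − 1/5.18182²) = 0.9812

β ≈ 0.9812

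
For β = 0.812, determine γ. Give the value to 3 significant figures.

γ ≈ 1.71

γ = 1/√(1 − β²) = 1/√(1 − 0.812²) = 1/√(0.34066) = 1.71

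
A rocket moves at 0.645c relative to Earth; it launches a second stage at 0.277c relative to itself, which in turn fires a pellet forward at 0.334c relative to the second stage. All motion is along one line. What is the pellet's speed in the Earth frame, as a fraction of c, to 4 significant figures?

Compose boost 2: (0.277 + 0.645)/(1 + 0.277×0.645) = 0.9220/1.17867 = 0.782241
Compose boost 3: (0.334 + 0.782241)/(1 + 0.334×0.782241) = 1.11624/1.26127 = 0.8850

u ≈ 0.8850c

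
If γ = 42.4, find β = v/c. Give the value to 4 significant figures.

β ≈ 0.9997

β = √(1 − 1/γ²) = √(1 − 1/42.4²) = √(0.999444) = 0.9997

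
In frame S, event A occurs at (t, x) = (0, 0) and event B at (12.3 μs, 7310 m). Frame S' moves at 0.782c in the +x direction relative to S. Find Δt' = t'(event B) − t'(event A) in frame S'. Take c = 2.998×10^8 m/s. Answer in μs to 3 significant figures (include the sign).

Δt' ≈ -10.9 μs

γ = 1/√(1 − 0.782²) = 1.6044
Δt' = γ(Δt − vΔx/c²) = 1.6044 × (12.3 μs − 0.782×7310 m / (2.998×10^8 m/s))
= 1.6044 × (-6.7674 μs) = -10.9 μs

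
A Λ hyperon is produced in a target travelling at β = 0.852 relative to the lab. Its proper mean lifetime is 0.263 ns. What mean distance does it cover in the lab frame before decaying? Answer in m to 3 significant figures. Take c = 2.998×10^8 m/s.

γ = 1/√(1 − 0.852²) = 1.9101
Dilated lifetime: Δt = γτ₀ = 1.9101 × 0.263 ns = 0.50235 ns
d = vΔt = 0.852c × 0.50235 ns = 2.5543×10^8 m/s × 5.0235×10^-10 s = 0.128 m

d ≈ 0.128 m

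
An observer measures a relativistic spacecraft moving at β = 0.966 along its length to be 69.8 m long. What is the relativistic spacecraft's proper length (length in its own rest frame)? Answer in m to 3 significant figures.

L₀ ≈ 270 m

γ = 1/√(1 − 0.966²) = 3.8678
L₀ = γL = 3.8678 × 69.8 = 270 m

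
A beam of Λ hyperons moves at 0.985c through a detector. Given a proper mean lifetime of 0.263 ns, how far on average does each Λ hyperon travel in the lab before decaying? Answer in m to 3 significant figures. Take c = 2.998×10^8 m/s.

d ≈ 0.450 m

γ = 1/√(1 − 0.985²) = 5.7953
Dilated lifetime: Δt = γτ₀ = 5.7953 × 0.263 ns = 1.5242 ns
d = vΔt = 0.985c × 1.5242 ns = 2.9530×10^8 m/s × 1.5242×10^-9 s = 0.450 m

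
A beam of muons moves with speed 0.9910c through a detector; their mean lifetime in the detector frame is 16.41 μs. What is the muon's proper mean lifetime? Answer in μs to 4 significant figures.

γ = 1/√(1 − 0.9910²) = 7.47039
Proper time: τ₀ = Δt/γ = 16.41/7.47039 = 2.197 μs

τ₀ ≈ 2.197 μs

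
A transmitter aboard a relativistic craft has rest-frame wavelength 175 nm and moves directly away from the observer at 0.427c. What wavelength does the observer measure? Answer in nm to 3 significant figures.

Relativistic Doppler: λ_obs = λ_src √((1+β)/(1−β))
= 175 × √(1.4270/0.57300) = 175 × 1.5781 = 276 nm

λ_obs ≈ 276 nm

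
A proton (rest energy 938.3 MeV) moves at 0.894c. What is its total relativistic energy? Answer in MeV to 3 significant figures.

E ≈ 2090 MeV

γ = 1/√(1 − 0.894²) = 2.2318
E = γm₀c² = 2.2318 × 938.3 MeV = 2090 MeV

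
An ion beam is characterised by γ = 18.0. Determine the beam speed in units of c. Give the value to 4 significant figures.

β = √(1 − 1/γ²) = √(1 − 1/18.0²) = √(0.996914) = 0.9985

β ≈ 0.9985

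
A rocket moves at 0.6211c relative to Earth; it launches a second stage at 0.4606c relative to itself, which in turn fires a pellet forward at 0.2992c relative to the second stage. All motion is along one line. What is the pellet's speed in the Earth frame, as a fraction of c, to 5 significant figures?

u ≈ 0.91102c

Compose boost 2: (0.4606 + 0.6211)/(1 + 0.4606×0.6211) = 1.0817/1.286079 = 0.8410839
Compose boost 3: (0.2992 + 0.8410839)/(1 + 0.2992×0.8410839) = 1.140284/1.251652 = 0.91102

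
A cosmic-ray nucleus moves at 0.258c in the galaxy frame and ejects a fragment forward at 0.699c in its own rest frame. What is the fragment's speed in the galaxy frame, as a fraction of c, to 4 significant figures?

Compose boost 2: (0.699 + 0.258)/(1 + 0.699×0.258) = 0.9570/1.18034 = 0.8108

u ≈ 0.8108c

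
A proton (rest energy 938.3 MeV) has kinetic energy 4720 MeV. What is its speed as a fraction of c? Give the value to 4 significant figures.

β ≈ 0.9862

γ = 1 + K/(m₀c²) = 1 + 4720/938.3 = 6.03037
β = √(1 − 1/γ²) = 0.9862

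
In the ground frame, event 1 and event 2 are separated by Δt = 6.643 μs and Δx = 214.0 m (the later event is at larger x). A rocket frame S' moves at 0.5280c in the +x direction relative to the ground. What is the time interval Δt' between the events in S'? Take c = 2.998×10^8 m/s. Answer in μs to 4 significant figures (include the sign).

Δt' ≈ 7.378 μs

γ = 1/√(1 − 0.5280²) = 1.17752
Δt' = γ(Δt − vΔx/c²) = 1.17752 × (6.643 μs − 0.5280×214.0 m / (2.998×10^8 m/s))
= 1.17752 × (6.26611 μs) = 7.378 μs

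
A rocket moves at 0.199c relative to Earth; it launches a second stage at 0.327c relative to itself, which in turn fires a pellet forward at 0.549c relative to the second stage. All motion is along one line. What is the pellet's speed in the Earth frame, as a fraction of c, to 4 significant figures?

u ≈ 0.8204c

Compose boost 2: (0.327 + 0.199)/(1 + 0.327×0.199) = 0.5260/1.06507 = 0.493863
Compose boost 3: (0.549 + 0.493863)/(1 + 0.549×0.493863) = 1.04286/1.27113 = 0.8204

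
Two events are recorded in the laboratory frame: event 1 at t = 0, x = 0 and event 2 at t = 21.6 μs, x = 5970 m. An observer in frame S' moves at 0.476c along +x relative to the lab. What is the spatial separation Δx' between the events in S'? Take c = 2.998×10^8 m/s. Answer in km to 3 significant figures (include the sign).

γ = 1/√(1 − 0.476²) = 1.1371
Δx' = γ(Δx − vΔt) = 1.1371 × (5970 m − 0.476×(2.998×10^8 m/s)×21.6×10^-6 s)
= 1.1371 × (2887.6 m) = 3.28 km

Δx' ≈ 3.28 km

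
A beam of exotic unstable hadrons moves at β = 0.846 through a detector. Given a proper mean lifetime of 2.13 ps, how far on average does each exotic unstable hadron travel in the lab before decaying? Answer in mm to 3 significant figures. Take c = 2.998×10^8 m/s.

d ≈ 1.01 mm

γ = 1/√(1 − 0.846²) = 1.8755
Dilated lifetime: Δt = γτ₀ = 1.8755 × 2.13 ps = 3.9949 ps
d = vΔt = 0.846c × 3.9949 ps = 2.5363×10^8 m/s × 3.9949×10^-12 s = 1.01 mm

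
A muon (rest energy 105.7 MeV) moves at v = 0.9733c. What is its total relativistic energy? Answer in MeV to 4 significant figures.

E ≈ 460.5 MeV

γ = 1/√(1 − 0.9733²) = 4.35660
E = γm₀c² = 4.35660 × 105.7 MeV = 460.5 MeV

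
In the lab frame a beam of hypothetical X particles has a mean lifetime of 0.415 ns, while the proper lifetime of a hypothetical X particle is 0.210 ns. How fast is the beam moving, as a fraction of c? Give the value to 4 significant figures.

γ = Δt/τ₀ = 0.415/0.210 = 1.97619
β = √(1 − 1/γ²) = √(1 − 1/1.97619²) = 0.8625

β ≈ 0.8625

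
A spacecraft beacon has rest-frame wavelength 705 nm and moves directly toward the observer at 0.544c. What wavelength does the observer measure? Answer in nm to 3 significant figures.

λ_obs ≈ 383 nm

Relativistic Doppler: λ_obs = λ_src √((1−β)/(1+β))
= 705 × √(0.45600/1.5440) = 705 × 0.54345 = 383 nm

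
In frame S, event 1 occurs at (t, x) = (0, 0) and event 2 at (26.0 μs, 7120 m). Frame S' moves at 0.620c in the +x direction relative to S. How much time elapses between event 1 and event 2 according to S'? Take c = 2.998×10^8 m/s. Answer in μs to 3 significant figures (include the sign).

Δt' ≈ 14.4 μs

γ = 1/√(1 − 0.620²) = 1.2745
Δt' = γ(Δt − vΔx/c²) = 1.2745 × (26.0 μs − 0.620×7120 m / (2.998×10^8 m/s))
= 1.2745 × (11.276 μs) = 14.4 μs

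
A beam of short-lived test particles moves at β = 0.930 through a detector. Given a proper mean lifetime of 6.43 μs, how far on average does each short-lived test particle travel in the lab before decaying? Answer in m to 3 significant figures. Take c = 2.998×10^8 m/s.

γ = 1/√(1 − 0.930²) = 2.7206
Dilated lifetime: Δt = γτ₀ = 2.7206 × 6.43 μs = 17.494 μs
d = vΔt = 0.930c × 17.494 μs = 2.7881×10^8 m/s × 1.7494×10^-5 s = 4880 m

d ≈ 4880 m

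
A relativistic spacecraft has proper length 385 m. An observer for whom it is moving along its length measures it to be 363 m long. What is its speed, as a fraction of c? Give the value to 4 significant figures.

γ = L₀/L = 385/363 = 1.06061
β = √(1 − 1/γ²) = 0.3332

β ≈ 0.3332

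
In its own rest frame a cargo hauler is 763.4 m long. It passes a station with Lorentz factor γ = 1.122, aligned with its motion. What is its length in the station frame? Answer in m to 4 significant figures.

L ≈ 680.4 m

γ = 1.122 (given)
Length contraction: L = L₀/γ = 763.4/1.122 = 680.4 m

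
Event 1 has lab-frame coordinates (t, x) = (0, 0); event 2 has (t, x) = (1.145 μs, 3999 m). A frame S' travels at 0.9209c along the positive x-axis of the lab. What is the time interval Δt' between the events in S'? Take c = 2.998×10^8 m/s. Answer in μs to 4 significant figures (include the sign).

γ = 1/√(1 − 0.9209²) = 2.56543
Δt' = γ(Δt − vΔx/c²) = 2.56543 × (1.145 μs − 0.9209×3999 m / (2.998×10^8 m/s))
= 2.56543 × (-11.1388 μs) = -28.58 μs

Δt' ≈ -28.58 μs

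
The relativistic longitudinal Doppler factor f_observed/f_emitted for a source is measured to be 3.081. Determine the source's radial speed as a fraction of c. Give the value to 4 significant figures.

β ≈ 0.8094

f_obs/f_src = √((1+β)/(1−β)) = 3.081  ⇒  (1+β)/(1−β) = 9.49256
β = |1 − D²|/(1 + D²) = |1 − 9.49256|/(1 + 9.49256) = 0.8094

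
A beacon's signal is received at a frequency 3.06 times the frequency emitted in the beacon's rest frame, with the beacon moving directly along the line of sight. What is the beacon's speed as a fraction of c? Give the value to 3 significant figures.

f_obs/f_src = √((1+β)/(1−β)) = 3.06  ⇒  (1+β)/(1−β) = 9.3636
β = |1 − D²|/(1 + D²) = |1 − 9.3636|/(1 + 9.3636) = 0.807

β ≈ 0.807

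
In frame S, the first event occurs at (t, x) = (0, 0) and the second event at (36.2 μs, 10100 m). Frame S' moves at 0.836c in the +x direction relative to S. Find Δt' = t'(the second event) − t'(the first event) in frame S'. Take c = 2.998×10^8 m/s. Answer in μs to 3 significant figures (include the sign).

Δt' ≈ 14.6 μs

γ = 1/√(1 − 0.836²) = 1.8224
Δt' = γ(Δt − vΔx/c²) = 1.8224 × (36.2 μs − 0.836×10100 m / (2.998×10^8 m/s))
= 1.8224 × (8.0359 μs) = 14.6 μs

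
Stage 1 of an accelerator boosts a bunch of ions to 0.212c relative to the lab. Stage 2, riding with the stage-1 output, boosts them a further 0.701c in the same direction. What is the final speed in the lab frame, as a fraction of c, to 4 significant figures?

Compose boost 2: (0.701 + 0.212)/(1 + 0.701×0.212) = 0.9130/1.14861 = 0.7949

u ≈ 0.7949c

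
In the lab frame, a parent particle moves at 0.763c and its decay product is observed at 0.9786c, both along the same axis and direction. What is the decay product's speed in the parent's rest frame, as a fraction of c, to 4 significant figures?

Inverse velocity addition: u' = (u − v)/(1 − uv/c²)
= (0.9786 − 0.763)/(1 − 0.9786×0.763) = 0.2156/0.253328 = 0.8511

u' ≈ 0.8511c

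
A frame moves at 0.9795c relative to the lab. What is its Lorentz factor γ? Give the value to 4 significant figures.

γ ≈ 4.964

γ = 1/√(1 − β²) = 1/√(1 − 0.9795²) = 1/√(0.0405797) = 4.964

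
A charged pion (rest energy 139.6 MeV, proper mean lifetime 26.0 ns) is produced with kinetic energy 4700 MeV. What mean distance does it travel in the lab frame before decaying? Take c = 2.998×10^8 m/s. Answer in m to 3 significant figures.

γ = 1 + K/(m₀c²) = 1 + 4700/139.6 = 34.668
β = √(1 − 1/γ²) = 0.99958
Dilated lifetime: γτ₀ = 34.668 × 26.0 ns = 901.36 ns
d = βc·γτ₀ = 0.99958 × (2.998×10^8 m/s) × 9.0136×10^-7 s = 270 m

d ≈ 270 m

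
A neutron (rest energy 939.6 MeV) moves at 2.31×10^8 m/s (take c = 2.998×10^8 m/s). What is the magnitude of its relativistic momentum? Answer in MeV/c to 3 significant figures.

β = v/c = 2.31×10^8 / 2.998×10^8 = 0.77051
γ = 1/√(1 − 0.77051²) = 1.5688
p = γβm₀c = 1.5688 × 0.77051 × 939.6 MeV/c = 1140 MeV/c

p ≈ 1140 MeV/c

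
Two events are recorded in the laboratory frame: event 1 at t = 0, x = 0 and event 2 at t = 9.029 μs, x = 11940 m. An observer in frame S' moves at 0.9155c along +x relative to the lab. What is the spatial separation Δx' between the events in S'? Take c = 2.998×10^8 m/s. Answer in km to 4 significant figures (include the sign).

γ = 1/√(1 − 0.9155²) = 2.48560
Δx' = γ(Δx − vΔt) = 2.48560 × (11940 m − 0.9155×(2.998×10^8 m/s)×9.029×10^-6 s)
= 2.48560 × (9461.84 m) = 23.52 km

Δx' ≈ 23.52 km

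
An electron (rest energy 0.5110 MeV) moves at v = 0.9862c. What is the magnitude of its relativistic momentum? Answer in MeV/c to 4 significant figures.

p ≈ 3.044 MeV/c

γ = 1/√(1 − 0.9862²) = 6.04017
p = γβm₀c = 6.04017 × 0.9862 × 0.5110 MeV/c = 3.044 MeV/c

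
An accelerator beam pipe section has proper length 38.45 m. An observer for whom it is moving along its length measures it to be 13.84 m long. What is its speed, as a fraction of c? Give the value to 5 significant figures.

β ≈ 0.93297

γ = L₀/L = 38.45/13.84 = 2.778179
β = √(1 − 1/γ²) = 0.93297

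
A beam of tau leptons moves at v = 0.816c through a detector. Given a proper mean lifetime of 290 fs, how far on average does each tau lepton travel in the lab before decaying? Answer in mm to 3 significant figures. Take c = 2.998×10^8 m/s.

d ≈ 0.123 mm

γ = 1/√(1 − 0.816²) = 1.7299
Dilated lifetime: Δt = γτ₀ = 1.7299 × 290 fs = 501.69 fs
d = vΔt = 0.816c × 501.69 fs = 2.4464×10^8 m/s × 5.0169×10^-13 s = 0.123 mm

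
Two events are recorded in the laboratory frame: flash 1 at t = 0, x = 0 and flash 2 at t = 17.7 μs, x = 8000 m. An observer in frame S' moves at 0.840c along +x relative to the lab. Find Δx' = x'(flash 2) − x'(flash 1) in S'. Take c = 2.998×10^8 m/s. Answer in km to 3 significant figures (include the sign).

γ = 1/√(1 − 0.840²) = 1.8430
Δx' = γ(Δx − vΔt) = 1.8430 × (8000 m − 0.840×(2.998×10^8 m/s)×17.7×10^-6 s)
= 1.8430 × (3542.6 m) = 6.53 km

Δx' ≈ 6.53 km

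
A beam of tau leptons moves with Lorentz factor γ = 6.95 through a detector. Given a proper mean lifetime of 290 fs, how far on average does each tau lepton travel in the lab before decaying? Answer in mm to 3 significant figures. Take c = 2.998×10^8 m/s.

β = √(1 − 1/γ²) = √(1 − 1/6.95²) = 0.98959
Dilated lifetime: Δt = γτ₀ = 6.95 × 290 fs = 2015.5 fs
d = vΔt = 0.98959c × 2015.5 fs = 2.9668×10^8 m/s × 2.0155×10^-12 s = 0.598 mm

d ≈ 0.598 mm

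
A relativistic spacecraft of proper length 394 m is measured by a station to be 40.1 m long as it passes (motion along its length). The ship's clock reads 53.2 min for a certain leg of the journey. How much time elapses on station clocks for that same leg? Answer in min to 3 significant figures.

Δt ≈ 523 min

Length contraction ⇒ γ = L₀/L = 394/40.1 = 9.8254
Time dilation: Δt = γτ₀ = 9.8254 × 53.2 min = 523 min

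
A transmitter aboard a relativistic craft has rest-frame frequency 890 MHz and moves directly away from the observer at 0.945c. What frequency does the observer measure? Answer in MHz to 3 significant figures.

Relativistic Doppler: f_obs = f_src √((1−β)/(1+β))
= 890 × √(0.055000/1.9450) = 890 × 0.16816 = 150 MHz

f_obs ≈ 150 MHz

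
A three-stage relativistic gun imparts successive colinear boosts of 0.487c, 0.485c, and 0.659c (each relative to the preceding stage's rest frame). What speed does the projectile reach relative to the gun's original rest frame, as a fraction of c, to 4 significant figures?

u ≈ 0.9520c

Compose boost 2: (0.485 + 0.487)/(1 + 0.485×0.487) = 0.9720/1.23619 = 0.786284
Compose boost 3: (0.659 + 0.786284)/(1 + 0.659×0.786284) = 1.44528/1.51816 = 0.9520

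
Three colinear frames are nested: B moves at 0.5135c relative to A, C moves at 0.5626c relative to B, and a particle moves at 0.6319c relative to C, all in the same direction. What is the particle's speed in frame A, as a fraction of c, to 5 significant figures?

u ≈ 0.96022c

Compose boost 2: (0.5626 + 0.5135)/(1 + 0.5626×0.5135) = 1.0761/1.288895 = 0.8349011
Compose boost 3: (0.6319 + 0.8349011)/(1 + 0.6319×0.8349011) = 1.466801/1.527574 = 0.96022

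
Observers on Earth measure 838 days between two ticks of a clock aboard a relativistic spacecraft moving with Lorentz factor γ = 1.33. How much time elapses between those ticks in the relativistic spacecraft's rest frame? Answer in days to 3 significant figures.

τ₀ ≈ 630 days

γ = 1.33 (given)
Proper time: τ₀ = Δt/γ = 838/1.33 = 630 days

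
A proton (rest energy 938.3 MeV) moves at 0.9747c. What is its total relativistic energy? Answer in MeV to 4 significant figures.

E ≈ 4198 MeV

γ = 1/√(1 − 0.9747²) = 4.47393
E = γm₀c² = 4.47393 × 938.3 MeV = 4198 MeV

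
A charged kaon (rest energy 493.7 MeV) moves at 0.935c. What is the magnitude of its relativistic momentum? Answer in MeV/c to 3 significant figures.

p ≈ 1300 MeV/c

γ = 1/√(1 − 0.935²) = 2.8197
p = γβm₀c = 2.8197 × 0.935 × 493.7 MeV/c = 1300 MeV/c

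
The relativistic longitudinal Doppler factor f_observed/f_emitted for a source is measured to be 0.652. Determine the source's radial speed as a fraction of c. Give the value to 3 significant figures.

f_obs/f_src = √((1−β)/(1+β)) = 0.652  ⇒  (1−β)/(1+β) = 0.42510
β = |1 − D²|/(1 + D²) = |1 − 0.42510|/(1 + 0.42510) = 0.403

β ≈ 0.403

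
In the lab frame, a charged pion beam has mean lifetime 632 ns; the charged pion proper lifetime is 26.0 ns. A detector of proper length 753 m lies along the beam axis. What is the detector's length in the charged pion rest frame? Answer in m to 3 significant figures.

L ≈ 31.0 m

Time dilation ⇒ γ = Δt/τ₀ = 632/26.0 = 24.308
Length contraction: L = L₀/γ = 753/24.308 = 31.0 m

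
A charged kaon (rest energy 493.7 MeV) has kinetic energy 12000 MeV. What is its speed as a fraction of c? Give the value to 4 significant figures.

β ≈ 0.9992

γ = 1 + K/(m₀c²) = 1 + 12000/493.7 = 25.3063
β = √(1 − 1/γ²) = 0.9992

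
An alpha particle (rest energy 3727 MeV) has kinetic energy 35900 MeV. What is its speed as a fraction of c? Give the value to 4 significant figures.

β ≈ 0.9956

γ = 1 + K/(m₀c²) = 1 + 35900/3727 = 10.6324
β = √(1 − 1/γ²) = 0.9956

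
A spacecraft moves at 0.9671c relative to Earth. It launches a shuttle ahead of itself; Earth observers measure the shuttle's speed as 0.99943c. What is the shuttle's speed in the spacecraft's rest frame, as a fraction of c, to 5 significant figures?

Inverse velocity addition: u' = (u − v)/(1 − uv/c²)
= (0.99943 − 0.9671)/(1 − 0.99943×0.9671) = 0.032330/0.03345125 = 0.96648

u' ≈ 0.96648c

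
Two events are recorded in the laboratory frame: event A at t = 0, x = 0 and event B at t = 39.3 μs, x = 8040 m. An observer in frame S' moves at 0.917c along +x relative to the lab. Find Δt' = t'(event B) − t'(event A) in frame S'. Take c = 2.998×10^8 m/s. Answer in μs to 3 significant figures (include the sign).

γ = 1/√(1 − 0.917²) = 2.5070
Δt' = γ(Δt − vΔx/c²) = 2.5070 × (39.3 μs − 0.917×8040 m / (2.998×10^8 m/s))
= 2.5070 × (14.708 μs) = 36.9 μs

Δt' ≈ 36.9 μs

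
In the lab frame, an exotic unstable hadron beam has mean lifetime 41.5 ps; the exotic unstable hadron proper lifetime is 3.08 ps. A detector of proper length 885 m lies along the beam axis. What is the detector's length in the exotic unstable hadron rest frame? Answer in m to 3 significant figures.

Time dilation ⇒ γ = Δt/τ₀ = 41.5/3.08 = 13.474
Length contraction: L = L₀/γ = 885/13.474 = 65.7 m

L ≈ 65.7 m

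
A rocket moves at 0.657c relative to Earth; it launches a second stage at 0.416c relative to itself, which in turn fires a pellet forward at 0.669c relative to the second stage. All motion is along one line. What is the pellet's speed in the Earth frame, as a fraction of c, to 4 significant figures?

Compose boost 2: (0.416 + 0.657)/(1 + 0.416×0.657) = 1.073/1.27331 = 0.842684
Compose boost 3: (0.669 + 0.842684)/(1 + 0.669×0.842684) = 1.51168/1.56376 = 0.9667

u ≈ 0.9667c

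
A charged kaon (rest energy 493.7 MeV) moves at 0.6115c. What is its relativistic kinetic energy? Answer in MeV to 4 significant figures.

γ = 1/√(1 − 0.6115²) = 1.26383
K = (γ − 1)m₀c² = (1.26383 − 1) × 493.7 MeV = 0.263832 × 493.7 MeV = 130.3 MeV

K ≈ 130.3 MeV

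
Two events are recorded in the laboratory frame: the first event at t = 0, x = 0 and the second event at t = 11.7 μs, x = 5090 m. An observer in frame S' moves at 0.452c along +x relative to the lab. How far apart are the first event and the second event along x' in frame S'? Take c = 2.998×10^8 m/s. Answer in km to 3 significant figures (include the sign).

Δx' ≈ 3.93 km

γ = 1/√(1 − 0.452²) = 1.1211
Δx' = γ(Δx − vΔt) = 1.1211 × (5090 m − 0.452×(2.998×10^8 m/s)×11.7×10^-6 s)
= 1.1211 × (3504.5 m) = 3.93 km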